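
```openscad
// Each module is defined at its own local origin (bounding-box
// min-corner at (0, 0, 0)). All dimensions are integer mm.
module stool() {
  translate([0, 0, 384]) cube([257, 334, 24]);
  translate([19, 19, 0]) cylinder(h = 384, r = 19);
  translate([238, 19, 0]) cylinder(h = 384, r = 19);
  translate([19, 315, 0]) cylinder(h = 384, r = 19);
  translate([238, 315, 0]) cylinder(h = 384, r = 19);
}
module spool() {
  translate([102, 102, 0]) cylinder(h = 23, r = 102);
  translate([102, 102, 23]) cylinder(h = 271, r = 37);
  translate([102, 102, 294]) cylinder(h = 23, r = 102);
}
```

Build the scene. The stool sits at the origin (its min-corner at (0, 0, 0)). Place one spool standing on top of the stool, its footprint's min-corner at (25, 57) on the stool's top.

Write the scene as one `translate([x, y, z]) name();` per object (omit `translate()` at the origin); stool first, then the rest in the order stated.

stool();
translate([25, 57, 408]) spool();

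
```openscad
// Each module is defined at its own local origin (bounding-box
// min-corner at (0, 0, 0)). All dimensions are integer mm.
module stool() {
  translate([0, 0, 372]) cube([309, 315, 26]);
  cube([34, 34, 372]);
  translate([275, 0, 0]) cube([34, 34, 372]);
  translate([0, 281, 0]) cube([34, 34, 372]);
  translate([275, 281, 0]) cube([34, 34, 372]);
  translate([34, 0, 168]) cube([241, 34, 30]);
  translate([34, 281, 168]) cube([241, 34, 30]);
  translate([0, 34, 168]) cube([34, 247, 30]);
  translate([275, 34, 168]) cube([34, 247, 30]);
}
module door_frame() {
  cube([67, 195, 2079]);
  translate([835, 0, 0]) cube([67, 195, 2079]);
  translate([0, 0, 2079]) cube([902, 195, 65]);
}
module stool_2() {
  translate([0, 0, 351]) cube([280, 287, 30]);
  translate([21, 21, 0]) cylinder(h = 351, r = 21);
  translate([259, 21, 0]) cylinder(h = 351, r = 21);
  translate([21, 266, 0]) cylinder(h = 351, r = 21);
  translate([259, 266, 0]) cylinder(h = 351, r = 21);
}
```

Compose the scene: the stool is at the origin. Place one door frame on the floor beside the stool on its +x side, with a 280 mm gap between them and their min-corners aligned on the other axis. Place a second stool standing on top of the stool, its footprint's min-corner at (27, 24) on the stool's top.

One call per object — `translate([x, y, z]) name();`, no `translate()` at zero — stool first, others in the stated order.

stool();
translate([589, 0, 0]) door_frame();
translate([27, 24, 398]) stool_2();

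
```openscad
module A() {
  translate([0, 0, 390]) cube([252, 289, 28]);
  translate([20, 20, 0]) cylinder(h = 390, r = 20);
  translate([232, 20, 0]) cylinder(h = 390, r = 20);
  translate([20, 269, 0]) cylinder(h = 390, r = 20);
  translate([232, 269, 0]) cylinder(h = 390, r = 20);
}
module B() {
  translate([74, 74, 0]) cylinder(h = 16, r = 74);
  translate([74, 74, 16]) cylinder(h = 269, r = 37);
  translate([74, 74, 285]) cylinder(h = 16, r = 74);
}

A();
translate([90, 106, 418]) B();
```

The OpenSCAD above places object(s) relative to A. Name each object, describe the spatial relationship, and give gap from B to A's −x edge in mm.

The spool's min-x is at 90; the stool's min-x is 0; gap = 90 mm.

A is a stool. B is a spool. The spool is on top of the stool. The gap from the spool to the stool's −x edge is 90 mm.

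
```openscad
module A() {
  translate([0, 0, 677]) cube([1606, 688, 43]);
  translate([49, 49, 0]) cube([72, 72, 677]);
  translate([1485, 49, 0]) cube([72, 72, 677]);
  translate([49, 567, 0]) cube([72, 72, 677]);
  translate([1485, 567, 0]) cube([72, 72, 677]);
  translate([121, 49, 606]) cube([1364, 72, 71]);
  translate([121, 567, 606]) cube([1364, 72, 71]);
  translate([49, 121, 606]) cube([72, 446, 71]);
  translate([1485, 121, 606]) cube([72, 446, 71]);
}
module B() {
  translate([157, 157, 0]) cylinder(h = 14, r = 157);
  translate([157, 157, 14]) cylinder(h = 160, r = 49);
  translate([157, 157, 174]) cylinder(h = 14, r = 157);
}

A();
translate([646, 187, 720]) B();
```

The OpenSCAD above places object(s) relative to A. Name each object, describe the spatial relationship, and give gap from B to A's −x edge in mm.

A is a table. B is a spool. The spool is on top of the table, centred. The gap from the spool to the table's −x edge is 646 mm.

The spool's min-x is at 646; the table's min-x is 0; gap = 646 mm.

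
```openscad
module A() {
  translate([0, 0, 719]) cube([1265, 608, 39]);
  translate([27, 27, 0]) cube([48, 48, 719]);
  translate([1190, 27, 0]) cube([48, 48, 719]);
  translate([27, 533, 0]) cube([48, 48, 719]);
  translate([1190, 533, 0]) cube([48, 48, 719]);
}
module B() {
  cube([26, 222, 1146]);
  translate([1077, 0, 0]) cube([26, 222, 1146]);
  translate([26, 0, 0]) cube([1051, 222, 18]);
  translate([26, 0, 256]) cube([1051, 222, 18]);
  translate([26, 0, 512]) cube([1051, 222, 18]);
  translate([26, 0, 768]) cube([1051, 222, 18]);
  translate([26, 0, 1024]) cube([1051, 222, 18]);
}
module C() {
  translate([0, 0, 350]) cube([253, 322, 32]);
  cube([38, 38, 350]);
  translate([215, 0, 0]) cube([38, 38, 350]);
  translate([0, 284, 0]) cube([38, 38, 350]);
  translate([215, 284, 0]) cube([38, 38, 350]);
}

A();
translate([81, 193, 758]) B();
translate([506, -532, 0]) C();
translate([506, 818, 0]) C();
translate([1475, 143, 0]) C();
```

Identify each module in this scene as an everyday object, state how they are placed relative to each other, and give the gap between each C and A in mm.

A is a table. B is a bookshelf. C is a stool. The bookshelf is on top of the table, centred. Three stools sit around the table at the −y, +y, +x sides. The gap between each stool and the table is 210 mm.

Each stool's nearest face is 210 mm from the table's bounding box.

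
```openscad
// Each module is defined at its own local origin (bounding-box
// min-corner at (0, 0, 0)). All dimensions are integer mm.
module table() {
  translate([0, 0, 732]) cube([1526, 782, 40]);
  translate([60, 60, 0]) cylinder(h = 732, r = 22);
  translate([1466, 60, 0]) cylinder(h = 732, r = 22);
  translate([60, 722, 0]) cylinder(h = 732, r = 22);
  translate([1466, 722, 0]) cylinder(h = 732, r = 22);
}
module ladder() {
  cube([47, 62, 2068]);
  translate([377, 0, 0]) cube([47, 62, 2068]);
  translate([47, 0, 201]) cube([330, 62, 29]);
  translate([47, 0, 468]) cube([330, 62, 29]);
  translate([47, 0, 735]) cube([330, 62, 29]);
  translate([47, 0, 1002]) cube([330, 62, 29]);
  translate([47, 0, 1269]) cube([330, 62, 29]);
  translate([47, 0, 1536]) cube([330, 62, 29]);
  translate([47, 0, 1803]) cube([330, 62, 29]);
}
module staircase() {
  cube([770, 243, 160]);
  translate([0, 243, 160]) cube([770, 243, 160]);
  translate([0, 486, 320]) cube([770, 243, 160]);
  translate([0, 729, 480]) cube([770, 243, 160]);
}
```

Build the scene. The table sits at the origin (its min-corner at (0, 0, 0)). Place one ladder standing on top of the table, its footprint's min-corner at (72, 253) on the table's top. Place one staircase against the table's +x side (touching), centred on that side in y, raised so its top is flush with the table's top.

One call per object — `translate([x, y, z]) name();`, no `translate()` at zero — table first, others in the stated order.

table();
translate([72, 253, 772]) ladder();
translate([1526, -95, 132]) staircase();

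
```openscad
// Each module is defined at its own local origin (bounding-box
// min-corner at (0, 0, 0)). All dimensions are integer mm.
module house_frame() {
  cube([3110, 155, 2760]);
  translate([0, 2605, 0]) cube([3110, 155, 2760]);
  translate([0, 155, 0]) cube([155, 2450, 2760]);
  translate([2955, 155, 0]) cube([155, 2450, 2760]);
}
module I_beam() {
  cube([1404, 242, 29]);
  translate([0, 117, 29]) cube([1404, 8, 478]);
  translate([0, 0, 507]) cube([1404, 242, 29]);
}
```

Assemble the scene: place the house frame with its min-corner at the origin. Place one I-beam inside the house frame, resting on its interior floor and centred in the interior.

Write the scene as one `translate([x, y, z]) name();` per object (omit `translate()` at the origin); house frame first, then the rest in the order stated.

house_frame();
translate([853, 1259, 0]) I_beam();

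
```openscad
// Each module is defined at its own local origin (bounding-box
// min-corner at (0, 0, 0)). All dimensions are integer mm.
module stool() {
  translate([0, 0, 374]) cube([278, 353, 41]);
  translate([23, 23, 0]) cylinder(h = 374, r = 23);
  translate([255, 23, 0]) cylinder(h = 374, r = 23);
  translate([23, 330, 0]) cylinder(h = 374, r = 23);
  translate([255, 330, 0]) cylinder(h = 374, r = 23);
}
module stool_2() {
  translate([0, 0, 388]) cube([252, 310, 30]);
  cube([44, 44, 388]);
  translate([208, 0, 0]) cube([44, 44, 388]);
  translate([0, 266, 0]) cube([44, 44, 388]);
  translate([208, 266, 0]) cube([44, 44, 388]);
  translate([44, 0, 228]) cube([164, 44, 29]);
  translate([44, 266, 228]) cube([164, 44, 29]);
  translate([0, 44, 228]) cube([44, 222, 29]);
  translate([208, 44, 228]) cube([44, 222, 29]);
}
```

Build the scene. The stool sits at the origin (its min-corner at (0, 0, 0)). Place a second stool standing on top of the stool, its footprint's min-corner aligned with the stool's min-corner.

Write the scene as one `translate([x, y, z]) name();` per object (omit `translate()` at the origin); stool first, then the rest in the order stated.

stool();
translate([0, 0, 415]) stool_2();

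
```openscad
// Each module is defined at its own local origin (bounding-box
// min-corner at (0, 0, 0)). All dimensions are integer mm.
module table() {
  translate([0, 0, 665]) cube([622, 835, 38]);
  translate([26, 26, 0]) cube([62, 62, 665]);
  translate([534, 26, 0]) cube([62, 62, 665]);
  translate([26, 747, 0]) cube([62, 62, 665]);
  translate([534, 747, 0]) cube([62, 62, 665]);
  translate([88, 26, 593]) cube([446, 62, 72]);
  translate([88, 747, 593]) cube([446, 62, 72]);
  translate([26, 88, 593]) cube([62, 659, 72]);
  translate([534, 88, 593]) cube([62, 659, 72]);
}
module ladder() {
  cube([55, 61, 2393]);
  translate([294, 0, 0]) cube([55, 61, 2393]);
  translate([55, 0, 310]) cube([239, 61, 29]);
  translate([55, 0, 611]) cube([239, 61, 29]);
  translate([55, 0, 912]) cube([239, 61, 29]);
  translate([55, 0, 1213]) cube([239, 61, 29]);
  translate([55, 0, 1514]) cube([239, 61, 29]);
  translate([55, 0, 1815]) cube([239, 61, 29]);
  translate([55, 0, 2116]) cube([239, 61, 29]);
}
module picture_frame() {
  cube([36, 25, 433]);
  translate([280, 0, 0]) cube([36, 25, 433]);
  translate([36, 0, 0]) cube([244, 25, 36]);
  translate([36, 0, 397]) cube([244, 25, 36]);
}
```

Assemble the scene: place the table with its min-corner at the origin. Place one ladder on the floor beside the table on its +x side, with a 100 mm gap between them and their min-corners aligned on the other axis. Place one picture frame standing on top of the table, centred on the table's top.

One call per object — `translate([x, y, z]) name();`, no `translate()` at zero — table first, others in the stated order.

table();
translate([722, 0, 0]) ladder();
translate([153, 405, 703]) picture_frame();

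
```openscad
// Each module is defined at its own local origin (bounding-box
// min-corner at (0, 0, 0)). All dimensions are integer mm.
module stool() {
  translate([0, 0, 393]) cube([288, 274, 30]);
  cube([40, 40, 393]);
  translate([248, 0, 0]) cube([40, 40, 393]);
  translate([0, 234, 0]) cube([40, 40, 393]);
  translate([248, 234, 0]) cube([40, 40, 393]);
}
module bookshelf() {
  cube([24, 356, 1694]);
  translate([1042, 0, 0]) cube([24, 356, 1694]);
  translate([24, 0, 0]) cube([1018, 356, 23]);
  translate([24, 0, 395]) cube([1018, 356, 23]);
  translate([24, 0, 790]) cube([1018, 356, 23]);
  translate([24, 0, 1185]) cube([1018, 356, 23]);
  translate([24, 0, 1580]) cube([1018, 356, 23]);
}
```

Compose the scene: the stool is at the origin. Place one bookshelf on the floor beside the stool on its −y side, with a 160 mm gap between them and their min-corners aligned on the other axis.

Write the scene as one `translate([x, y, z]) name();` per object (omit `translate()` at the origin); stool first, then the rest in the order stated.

stool();
translate([0, -516, 0]) bookshelf();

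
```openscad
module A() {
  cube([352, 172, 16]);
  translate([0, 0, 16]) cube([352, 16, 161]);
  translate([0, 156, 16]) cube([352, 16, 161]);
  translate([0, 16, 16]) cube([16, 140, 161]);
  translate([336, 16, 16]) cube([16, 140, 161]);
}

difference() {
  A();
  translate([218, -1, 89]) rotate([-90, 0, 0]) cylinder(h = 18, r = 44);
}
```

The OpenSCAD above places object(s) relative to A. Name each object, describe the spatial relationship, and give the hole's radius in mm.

A is an open box. The open box has a circular hole through its front wall. The hole's radius is 44 mm.

The subtracted cylinder has r = 44 mm.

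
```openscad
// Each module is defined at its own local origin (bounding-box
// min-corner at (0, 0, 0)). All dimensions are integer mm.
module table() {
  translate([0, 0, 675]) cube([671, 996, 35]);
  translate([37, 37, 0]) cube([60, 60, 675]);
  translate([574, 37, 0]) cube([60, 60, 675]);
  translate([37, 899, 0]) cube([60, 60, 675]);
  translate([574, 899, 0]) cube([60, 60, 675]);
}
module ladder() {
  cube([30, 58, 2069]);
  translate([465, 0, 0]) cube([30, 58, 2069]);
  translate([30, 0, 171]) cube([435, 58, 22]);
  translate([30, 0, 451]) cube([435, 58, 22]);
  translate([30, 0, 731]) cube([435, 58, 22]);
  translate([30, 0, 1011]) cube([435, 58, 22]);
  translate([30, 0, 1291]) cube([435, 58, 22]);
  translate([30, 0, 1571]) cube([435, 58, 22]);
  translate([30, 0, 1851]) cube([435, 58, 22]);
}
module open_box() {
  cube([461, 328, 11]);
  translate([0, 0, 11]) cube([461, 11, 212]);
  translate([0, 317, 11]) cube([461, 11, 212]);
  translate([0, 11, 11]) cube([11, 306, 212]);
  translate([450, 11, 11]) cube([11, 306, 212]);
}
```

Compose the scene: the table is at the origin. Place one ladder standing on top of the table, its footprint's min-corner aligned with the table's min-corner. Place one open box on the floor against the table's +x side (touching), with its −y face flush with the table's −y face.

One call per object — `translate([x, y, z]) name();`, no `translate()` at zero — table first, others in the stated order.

table();
translate([0, 0, 710]) ladder();
translate([671, 0, 0]) open_box();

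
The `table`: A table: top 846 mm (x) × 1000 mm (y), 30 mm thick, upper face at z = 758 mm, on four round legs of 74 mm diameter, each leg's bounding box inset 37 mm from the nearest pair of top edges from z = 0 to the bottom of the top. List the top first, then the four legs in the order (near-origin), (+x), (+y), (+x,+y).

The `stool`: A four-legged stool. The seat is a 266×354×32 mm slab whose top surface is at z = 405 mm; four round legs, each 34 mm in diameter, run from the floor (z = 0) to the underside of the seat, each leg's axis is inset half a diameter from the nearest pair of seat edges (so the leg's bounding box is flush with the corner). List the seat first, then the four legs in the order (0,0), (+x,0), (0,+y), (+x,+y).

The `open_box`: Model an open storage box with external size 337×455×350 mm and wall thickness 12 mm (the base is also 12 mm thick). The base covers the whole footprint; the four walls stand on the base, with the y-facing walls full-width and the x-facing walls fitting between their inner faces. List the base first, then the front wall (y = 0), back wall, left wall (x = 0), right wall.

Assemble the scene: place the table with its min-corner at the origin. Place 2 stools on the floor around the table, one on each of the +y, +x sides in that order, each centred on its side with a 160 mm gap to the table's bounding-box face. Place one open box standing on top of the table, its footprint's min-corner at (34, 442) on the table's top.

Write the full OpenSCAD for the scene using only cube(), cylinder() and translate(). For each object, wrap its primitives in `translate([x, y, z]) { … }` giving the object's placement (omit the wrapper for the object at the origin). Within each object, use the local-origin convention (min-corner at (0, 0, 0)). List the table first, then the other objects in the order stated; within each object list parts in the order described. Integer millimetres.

translate([0, 0, 728]) cube([846, 1000, 30]);
translate([74, 74, 0]) cylinder(h = 728, r = 37);
translate([772, 74, 0]) cylinder(h = 728, r = 37);
translate([74, 926, 0]) cylinder(h = 728, r = 37);
translate([772, 926, 0]) cylinder(h = 728, r = 37);
translate([290, 1160, 0]) {
  translate([0, 0, 373]) cube([266, 354, 32]);
  translate([17, 17, 0]) cylinder(h = 373, r = 17);
  translate([249, 17, 0]) cylinder(h = 373, r = 17);
  translate([17, 337, 0]) cylinder(h = 373, r = 17);
  translate([249, 337, 0]) cylinder(h = 373, r = 17);
}
translate([1006, 323, 0]) {
  translate([0, 0, 373]) cube([266, 354, 32]);
  translate([17, 17, 0]) cylinder(h = 373, r = 17);
  translate([249, 17, 0]) cylinder(h = 373, r = 17);
  translate([17, 337, 0]) cylinder(h = 373, r = 17);
  translate([249, 337, 0]) cylinder(h = 373, r = 17);
}
translate([34, 442, 758]) {
  cube([337, 455, 12]);
  translate([0, 0, 12]) cube([337, 12, 338]);
  translate([0, 443, 12]) cube([337, 12, 338]);
  translate([0, 12, 12]) cube([12, 431, 338]);
  translate([325, 12, 12]) cube([12, 431, 338]);
}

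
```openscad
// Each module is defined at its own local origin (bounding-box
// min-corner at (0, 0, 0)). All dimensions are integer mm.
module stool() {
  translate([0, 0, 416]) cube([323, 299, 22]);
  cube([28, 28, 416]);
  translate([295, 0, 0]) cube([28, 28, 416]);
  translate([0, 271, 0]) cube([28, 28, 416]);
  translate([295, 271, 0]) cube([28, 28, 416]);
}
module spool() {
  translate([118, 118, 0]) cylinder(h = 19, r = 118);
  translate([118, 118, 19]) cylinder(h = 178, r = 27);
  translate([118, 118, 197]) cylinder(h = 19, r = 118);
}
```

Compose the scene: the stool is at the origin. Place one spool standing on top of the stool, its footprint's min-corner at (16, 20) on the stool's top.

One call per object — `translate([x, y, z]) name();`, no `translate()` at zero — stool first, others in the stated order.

stool();
translate([16, 20, 438]) spool();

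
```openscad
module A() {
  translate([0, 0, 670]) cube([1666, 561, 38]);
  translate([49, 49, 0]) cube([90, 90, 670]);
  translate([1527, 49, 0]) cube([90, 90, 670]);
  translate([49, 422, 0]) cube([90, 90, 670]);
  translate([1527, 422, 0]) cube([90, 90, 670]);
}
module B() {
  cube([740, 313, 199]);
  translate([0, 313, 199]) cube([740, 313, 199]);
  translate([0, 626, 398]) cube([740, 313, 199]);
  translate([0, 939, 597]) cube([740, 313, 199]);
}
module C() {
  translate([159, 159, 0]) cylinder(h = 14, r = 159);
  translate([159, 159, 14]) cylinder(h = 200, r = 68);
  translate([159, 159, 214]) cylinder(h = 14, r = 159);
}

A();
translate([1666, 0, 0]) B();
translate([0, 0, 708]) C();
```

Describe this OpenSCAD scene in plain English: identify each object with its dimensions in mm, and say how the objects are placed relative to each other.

A is a rectangular dining table. The top is 1666×561×38 mm with its upper surface at z = 708 mm. It stands on four 90×90 mm square legs, each inset 49 mm from the nearest pair of top edges, running from the floor to the underside of the top.

B is a straight staircase of 4 solid steps. Each step is 740 mm wide (x), 313 mm deep (y, the going) and 199 mm tall (the rise). The first step rests on the floor; each subsequent step sits one going further in +y and one rise higher in +z, directly behind and above the previous step with no overlap.

C is a spool: two coaxial disc flanges of radius 159 mm and thickness 14 mm, joined by a core cylinder of radius 68 mm and height 200 mm. The lower flange rests on z = 0 and the three cylinders share a vertical axis.

The staircase is against the table's +x side, with their −y faces flush. The spool is on top of the table.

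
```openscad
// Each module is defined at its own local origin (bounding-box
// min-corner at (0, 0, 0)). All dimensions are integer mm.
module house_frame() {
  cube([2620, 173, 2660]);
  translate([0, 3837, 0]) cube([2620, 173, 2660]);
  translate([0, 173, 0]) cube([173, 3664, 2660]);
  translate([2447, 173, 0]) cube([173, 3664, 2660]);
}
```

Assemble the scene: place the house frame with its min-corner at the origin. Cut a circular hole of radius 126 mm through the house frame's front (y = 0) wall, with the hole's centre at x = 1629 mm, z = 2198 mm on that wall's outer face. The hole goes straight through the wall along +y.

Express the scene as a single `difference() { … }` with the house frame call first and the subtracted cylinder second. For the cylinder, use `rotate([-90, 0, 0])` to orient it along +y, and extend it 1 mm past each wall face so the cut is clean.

difference() {
  house_frame();
  translate([1629, -1, 2198]) rotate([-90, 0, 0]) cylinder(h = 175, r = 126);
}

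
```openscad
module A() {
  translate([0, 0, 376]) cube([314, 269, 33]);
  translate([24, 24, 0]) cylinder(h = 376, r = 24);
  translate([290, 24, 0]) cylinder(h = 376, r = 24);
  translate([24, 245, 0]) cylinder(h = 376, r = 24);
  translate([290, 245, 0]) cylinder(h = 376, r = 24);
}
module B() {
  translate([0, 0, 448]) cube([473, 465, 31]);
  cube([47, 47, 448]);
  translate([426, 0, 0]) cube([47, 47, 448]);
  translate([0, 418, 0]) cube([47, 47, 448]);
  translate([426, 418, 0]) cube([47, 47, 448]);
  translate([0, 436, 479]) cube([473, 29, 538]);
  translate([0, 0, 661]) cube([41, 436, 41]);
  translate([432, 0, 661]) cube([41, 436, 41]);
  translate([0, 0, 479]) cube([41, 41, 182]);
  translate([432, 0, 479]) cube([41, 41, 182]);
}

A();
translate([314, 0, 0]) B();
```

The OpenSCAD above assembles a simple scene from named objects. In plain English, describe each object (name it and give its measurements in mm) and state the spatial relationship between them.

A is a simple wooden stool: a rectangular seat 314 mm (x) by 269 mm (y), 33 mm thick, top face at z = 409 mm, on four round legs, each 48 mm in diameter. The legs rest on z = 0, each leg's axis is inset half a diameter from the nearest pair of seat edges (so the leg's bounding box is flush with the corner).

B is a chair. The seat is a 473×465×31 mm slab with its top at z = 479 mm, on four 47×47 mm corner legs (flush with the seat edges, standing on z = 0). A flat backrest 29 mm thick, 538 mm tall, spans the full seat width and rises from the seat top along its +y edge, rear face flush with the rear of the seat. Two armrests of 41×41 mm section run along each side from the seat's front edge to the front of the backrest, top faces 223 mm above the seat top and outer faces flush with the seat's x-edges; a 41×41 mm post under the front of each armrest stands on the seat at the front corner.

The chair is against the stool's +x side, with their −y faces flush.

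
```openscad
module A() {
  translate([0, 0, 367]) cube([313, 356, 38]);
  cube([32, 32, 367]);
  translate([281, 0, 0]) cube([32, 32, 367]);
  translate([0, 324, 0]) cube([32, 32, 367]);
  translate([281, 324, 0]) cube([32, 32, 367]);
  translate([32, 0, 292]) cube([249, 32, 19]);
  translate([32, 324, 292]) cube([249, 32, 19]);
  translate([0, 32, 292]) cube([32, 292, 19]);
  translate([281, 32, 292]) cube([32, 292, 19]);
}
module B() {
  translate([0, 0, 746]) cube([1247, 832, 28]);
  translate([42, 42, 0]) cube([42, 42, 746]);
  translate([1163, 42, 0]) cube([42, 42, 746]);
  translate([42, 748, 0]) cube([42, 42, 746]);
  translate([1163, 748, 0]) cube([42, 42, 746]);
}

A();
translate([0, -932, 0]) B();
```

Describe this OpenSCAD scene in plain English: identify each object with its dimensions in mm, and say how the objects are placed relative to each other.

A is a four-legged stool. The seat is a 313×356×38 mm slab whose top surface is at z = 405 mm; four square legs, each 32×32 mm in cross-section, run from the floor (z = 0) to the underside of the seat, each flush with a corner of the seat. Four stretchers, 32 mm wide and 19 mm tall, connect adjacent legs with their undersides at z = 292 mm, each running between the inner faces of the legs it joins and aligned with the legs' outer faces on the other axis.

B is a table with a 1247×832 mm rectangular top, 28 mm thick, top surface at z = 774 mm, supported by four 42×42 mm square legs, each inset 42 mm from the nearest pair of top edges, running from the floor.

The table is on the floor beside the stool on its −y side.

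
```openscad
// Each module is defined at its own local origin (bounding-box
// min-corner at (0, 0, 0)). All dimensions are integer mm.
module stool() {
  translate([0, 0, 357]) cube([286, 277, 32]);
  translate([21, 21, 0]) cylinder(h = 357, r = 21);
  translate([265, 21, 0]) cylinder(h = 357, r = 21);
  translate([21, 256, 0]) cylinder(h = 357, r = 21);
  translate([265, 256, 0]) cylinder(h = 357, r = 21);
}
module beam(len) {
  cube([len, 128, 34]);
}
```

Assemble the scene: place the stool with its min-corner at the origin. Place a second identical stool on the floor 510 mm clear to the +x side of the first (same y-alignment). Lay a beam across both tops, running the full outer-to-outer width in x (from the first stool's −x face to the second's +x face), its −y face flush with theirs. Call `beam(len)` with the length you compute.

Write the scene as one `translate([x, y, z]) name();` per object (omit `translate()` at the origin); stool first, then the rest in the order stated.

stool();
translate([796, 0, 0]) stool();
translate([0, 0, 389]) beam(1082);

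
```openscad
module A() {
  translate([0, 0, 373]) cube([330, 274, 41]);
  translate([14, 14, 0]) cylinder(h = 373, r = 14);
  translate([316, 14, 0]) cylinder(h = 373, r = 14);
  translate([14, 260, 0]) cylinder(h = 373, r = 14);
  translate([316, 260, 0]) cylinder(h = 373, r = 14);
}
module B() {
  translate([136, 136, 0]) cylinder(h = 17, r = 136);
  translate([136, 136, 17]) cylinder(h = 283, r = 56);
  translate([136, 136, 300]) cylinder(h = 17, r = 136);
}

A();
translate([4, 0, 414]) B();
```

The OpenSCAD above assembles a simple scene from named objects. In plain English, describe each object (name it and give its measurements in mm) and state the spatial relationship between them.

A is a four-legged stool. The seat is a 330×274×41 mm slab whose top surface is at z = 414 mm; four round legs, each 28 mm in diameter, run from the floor (z = 0) to the underside of the seat, each leg's axis is inset half a diameter from the nearest pair of seat edges (so the leg's bounding box is flush with the corner).

B is a spool: two coaxial disc flanges of radius 136 mm and thickness 17 mm, joined by a core cylinder of radius 56 mm and height 283 mm. The lower flange rests on z = 0 and the three cylinders share a vertical axis.

The spool is on top of the stool.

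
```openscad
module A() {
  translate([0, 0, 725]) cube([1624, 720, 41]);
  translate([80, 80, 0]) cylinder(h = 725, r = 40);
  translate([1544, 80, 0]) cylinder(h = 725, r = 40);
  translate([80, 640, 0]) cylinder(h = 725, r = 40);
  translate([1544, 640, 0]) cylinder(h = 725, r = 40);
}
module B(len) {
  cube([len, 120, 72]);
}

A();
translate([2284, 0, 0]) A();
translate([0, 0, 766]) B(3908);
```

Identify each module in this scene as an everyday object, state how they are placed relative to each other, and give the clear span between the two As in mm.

A is a table. B is a beam. A beam spans the tops of two tables. The clear span between the two tables is 660 mm.

Second table starts at x = 2284; first ends at x = 1624; clear span = 2284 − 1624 = 660 mm.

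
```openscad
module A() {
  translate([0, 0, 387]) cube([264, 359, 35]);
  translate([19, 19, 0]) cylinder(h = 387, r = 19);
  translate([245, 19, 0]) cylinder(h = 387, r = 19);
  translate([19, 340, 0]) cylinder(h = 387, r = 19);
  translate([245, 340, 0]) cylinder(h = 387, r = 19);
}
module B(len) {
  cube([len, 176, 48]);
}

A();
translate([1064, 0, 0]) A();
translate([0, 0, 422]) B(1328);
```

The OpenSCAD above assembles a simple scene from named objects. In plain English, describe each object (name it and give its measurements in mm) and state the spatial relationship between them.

A is a four-legged stool. The seat is a 264×359×35 mm slab whose top surface is at z = 422 mm; four round legs, each 38 mm in diameter, run from the floor (z = 0) to the underside of the seat, each leg's axis is inset half a diameter from the nearest pair of seat edges (so the leg's bounding box is flush with the corner).

B is a rectangular beam 1328 mm long (x), 176 mm deep (y), 48 mm thick (z).

The beam spans the tops of two stools placed 800 mm apart, resting at z = 422 mm.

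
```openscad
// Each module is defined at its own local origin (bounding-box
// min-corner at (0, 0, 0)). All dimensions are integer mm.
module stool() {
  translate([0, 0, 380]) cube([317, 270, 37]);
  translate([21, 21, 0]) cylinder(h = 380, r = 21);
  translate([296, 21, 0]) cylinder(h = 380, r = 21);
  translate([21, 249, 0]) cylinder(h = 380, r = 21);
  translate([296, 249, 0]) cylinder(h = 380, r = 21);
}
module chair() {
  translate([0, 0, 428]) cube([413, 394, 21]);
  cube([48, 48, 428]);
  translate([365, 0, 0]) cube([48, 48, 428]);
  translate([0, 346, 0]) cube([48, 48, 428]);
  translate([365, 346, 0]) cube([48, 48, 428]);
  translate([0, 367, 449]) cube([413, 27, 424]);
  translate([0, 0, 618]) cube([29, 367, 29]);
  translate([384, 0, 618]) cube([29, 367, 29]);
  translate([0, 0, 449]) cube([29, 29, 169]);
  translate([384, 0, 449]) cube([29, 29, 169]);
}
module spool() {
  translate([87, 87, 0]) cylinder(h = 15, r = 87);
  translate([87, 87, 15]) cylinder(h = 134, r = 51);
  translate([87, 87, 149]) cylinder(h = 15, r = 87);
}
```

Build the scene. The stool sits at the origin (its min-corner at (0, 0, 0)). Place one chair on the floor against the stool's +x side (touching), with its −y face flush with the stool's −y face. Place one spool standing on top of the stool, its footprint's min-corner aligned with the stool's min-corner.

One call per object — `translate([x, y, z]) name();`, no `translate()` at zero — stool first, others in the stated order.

stool();
translate([317, 0, 0]) chair();
translate([0, 0, 417]) spool();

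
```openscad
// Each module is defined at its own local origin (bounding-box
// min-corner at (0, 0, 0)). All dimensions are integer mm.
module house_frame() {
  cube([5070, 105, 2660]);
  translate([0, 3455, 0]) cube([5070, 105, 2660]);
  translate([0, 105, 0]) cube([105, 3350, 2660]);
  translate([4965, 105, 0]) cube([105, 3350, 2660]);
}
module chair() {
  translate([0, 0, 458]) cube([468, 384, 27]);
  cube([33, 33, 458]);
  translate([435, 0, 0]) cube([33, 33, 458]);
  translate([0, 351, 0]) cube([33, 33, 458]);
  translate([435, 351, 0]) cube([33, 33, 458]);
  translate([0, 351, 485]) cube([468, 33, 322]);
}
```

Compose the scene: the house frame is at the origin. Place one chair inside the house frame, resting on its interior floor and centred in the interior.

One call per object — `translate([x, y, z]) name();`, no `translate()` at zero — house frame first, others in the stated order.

house_frame();
translate([2301, 1588, 0]) chair();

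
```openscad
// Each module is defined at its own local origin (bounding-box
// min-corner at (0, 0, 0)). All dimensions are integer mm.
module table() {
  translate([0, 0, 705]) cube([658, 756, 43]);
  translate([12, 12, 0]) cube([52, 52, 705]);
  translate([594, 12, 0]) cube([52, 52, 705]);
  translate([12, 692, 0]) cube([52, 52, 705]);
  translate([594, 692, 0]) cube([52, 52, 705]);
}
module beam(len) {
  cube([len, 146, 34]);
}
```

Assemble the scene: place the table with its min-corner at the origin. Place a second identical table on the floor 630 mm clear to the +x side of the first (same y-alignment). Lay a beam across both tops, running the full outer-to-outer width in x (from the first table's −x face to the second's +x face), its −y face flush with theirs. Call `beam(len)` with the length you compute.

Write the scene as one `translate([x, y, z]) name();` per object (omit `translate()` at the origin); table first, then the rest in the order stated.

table();
translate([1288, 0, 0]) table();
translate([0, 0, 748]) beam(1946);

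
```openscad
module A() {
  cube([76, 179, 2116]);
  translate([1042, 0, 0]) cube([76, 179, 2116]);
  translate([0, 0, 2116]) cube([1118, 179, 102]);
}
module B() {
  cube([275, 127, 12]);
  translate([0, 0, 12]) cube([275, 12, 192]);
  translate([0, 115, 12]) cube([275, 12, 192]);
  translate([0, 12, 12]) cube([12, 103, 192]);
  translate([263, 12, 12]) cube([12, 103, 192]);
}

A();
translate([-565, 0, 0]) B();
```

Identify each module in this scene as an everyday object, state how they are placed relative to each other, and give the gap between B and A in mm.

A is a door frame. B is an open box. The open box is on the floor beside the door frame on its −x side. The gap between the open box and the door frame is 290 mm.

The open box's nearest face is 290 mm from the door frame's −x face.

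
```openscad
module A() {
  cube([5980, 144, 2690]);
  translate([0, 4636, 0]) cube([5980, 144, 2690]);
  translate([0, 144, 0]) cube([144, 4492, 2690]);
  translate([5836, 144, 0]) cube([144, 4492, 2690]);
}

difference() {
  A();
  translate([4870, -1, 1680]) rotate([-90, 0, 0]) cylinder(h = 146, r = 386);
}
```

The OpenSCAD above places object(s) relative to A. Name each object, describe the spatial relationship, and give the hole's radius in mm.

A is a house frame. The house frame has a circular hole through its front wall. The hole's radius is 386 mm.

The subtracted cylinder has r = 386 mm.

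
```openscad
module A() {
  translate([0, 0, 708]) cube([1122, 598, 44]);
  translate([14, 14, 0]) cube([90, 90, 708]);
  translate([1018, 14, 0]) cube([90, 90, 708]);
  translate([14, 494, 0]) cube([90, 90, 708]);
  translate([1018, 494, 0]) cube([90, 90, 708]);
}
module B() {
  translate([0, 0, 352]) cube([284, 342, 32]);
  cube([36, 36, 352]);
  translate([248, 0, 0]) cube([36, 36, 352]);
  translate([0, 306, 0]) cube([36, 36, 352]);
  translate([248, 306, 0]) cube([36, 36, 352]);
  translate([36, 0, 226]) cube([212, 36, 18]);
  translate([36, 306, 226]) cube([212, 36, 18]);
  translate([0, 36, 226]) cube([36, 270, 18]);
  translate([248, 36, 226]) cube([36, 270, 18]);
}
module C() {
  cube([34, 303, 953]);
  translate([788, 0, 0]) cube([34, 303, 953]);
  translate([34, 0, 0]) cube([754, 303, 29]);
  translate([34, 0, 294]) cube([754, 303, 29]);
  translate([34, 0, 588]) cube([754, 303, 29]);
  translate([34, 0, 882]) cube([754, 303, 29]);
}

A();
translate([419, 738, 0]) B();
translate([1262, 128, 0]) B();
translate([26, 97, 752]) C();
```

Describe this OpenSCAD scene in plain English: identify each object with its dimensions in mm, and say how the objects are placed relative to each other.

A is a table with a 1122×598 mm rectangular top, 44 mm thick, top surface at z = 752 mm, supported by four 90×90 mm square legs, each inset 14 mm from the nearest pair of top edges, running from the floor.

B is a simple wooden stool: a rectangular seat 284 mm (x) by 342 mm (y), 32 mm thick, top face at z = 384 mm, on four square legs, each 36×36 mm in cross-section. The legs rest on z = 0, each flush with a corner of the seat. Four stretchers, 36 mm wide and 18 mm tall, connect adjacent legs with their undersides at z = 226 mm, each running between the inner faces of the legs it joins and aligned with the legs' outer faces on the other axis.

C is an open bookshelf. Two side panels, each 34 mm thick, 303 mm deep and 953 mm tall, stand 822 mm apart (outside-to-outside). Between them sit 4 shelves, each 29 mm thick and 303 mm deep, spanning the full gap between the sides. The bottom shelf rests on the floor (its underside at z = 0) and the clear gap between one shelf's top and the next shelf's underside is 265 mm.

Two stools sit around the table at the +y, +x sides. The bookshelf is on top of the table.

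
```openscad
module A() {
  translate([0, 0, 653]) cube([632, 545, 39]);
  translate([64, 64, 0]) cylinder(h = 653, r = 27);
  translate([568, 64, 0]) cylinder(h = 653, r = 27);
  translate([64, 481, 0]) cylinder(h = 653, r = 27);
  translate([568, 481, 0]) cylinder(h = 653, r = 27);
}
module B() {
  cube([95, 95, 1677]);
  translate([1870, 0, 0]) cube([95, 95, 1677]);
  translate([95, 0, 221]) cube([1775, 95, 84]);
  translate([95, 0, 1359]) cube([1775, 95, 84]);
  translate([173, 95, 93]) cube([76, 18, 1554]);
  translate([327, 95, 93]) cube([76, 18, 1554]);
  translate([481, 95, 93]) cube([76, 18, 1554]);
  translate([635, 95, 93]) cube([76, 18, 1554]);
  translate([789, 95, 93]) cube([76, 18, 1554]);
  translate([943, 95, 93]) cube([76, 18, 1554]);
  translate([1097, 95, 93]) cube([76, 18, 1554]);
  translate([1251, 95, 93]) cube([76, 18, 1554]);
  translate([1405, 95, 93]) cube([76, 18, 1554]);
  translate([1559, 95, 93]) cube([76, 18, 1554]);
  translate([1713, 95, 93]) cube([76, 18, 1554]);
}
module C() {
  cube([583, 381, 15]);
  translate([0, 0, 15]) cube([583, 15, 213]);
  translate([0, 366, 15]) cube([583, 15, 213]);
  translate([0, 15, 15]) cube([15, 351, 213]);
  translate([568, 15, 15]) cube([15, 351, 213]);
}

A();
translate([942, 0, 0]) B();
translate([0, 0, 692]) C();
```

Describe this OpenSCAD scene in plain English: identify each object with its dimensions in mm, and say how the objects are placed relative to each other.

A is a table: top 632 mm (x) × 545 mm (y), 39 mm thick, upper face at z = 692 mm, on four round legs of 54 mm diameter, each leg's bounding box inset 37 mm from the nearest pair of top edges, running from z = 0 to the bottom of the top.

B is a fence section. Two 95×95 mm posts, 1677 mm tall, stand on the floor with a clear span of 1775 mm between their inner faces. Two horizontal rails of 95×84 mm section span the gap between the posts with their undersides at z = 221 mm and z = 1359 mm, flush with the posts' −y face. 11 pickets, each 76 mm wide, 18 mm thick and 1554 mm tall, are fixed to the +y face of the rails with their bottoms at z = 93 mm, evenly spaced across the span with equal gaps (rounded down to the nearest mm) at the −x end and between each pair — any rounding remainder accumulates at the +x end.

C is an open-topped rectangular box: outside dimensions 583×381×228 mm, with a uniform wall and base thickness of 15 mm. The base is a full 583×381 slab on the floor; four walls sit on top of the base. The front and back walls (the −y and +y sides) span the full width; the two side walls fit between them.

The fence section is on the floor beside the table on its +x side. The open box is on top of the table.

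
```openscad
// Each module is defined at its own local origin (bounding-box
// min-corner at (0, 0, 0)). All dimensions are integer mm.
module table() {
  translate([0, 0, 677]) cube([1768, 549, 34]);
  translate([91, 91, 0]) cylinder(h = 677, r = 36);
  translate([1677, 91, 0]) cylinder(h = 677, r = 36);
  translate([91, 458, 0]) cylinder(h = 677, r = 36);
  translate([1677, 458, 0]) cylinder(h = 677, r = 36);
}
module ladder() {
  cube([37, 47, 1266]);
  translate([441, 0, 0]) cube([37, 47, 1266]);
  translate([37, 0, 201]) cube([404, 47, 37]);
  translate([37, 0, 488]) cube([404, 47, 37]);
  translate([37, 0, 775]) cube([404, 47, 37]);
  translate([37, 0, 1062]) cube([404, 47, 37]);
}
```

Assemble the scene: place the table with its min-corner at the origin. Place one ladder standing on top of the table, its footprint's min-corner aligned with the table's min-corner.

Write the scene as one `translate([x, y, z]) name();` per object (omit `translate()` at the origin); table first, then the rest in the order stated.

table();
translate([0, 0, 711]) ladder();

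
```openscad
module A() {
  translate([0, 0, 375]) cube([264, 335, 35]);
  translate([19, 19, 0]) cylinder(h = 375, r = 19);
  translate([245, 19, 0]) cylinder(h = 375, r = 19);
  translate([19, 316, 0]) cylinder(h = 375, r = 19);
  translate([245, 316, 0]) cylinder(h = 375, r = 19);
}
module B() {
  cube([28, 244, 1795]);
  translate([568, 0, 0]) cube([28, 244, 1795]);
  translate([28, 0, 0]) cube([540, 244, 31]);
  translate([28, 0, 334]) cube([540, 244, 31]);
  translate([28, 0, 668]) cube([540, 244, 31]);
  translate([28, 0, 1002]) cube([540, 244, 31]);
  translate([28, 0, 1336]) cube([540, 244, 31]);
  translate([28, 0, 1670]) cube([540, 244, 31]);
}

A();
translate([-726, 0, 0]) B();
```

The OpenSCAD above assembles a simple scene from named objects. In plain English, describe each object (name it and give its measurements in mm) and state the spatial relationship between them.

A is a four-legged stool. The seat is a 264×335×35 mm slab whose top surface is at z = 410 mm; four round legs, each 38 mm in diameter, run from the floor (z = 0) to the underside of the seat, each leg's axis is inset half a diameter from the nearest pair of seat edges (so the leg's bounding box is flush with the corner).

B is a bookshelf 596 mm wide overall, 244 mm deep and 1795 mm tall. The two sides are 28 mm thick vertical panels. 6 horizontal shelves of 31 mm thickness span between the inner faces of the sides; the lowest shelf sits on the floor and shelves are stacked with a clear vertical gap of 303 mm between each pair.

The bookshelf is on the floor beside the stool on its −x side.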